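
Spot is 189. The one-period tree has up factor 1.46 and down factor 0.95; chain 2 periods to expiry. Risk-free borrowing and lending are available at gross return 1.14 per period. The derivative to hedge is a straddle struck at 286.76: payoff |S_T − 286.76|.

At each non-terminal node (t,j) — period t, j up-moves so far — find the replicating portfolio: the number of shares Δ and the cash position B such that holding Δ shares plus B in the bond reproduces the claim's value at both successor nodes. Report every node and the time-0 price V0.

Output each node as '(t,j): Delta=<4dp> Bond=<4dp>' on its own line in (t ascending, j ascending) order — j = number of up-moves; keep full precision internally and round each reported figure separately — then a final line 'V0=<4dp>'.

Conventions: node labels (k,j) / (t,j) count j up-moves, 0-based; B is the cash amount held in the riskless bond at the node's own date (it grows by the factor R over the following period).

(0,0): Delta=-0.2127 Bond=96.6485
(1,0): Delta=-1.0000 Bond=251.5439
(1,1): Delta=0.6502 Bond=-127.9084
V0=56.4533

Since d<R<u, set p* = (R−d)/(u−d) = 0.3725; price each node as the discounted p*-expectation of its children.
At maturity the claim pays: V(2,0)=116.1875, V(2,1)=24.6170, V(2,2)=116.1124
  t=1,j=0: stock 179.5500 → up 262.1430 (V=24.6170), down 170.5725 (V=116.1875). Price 71.9939; hedge Δ=-1.0000, bond B=251.5439.
  t=1,j=1: stock 275.9400 → up 402.8724 (V=116.1124), down 262.1430 (V=24.6170). Price 51.4943; hedge Δ=0.6502, bond B=-127.9084.
  t=0,j=0: stock 189.0000 → up 275.9400 (V=51.4943), down 179.5500 (V=71.9939). Price 56.4533; hedge Δ=-0.2127, bond B=96.6485.
Check: Δ(0,0)·S0 + B(0,0) = 56.4533 = V0.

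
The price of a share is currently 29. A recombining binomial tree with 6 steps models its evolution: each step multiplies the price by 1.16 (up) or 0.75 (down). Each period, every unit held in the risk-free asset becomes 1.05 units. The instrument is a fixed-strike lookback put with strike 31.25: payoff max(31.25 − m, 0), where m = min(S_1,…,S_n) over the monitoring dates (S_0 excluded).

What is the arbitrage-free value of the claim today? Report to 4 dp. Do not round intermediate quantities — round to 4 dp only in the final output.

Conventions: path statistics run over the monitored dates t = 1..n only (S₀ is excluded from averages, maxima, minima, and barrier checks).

Under the martingale measure an up-move has probability p* = 0.7317; value the claim as the probability-weighted average of per-path payoffs, discounted 6 periods at R = 1.05.
Enumerate all 2^6 = 64 price paths (U = up ×1.16, D = down ×0.75); each path with k up-moves has probability p*^k·(1−p*)^(6−k).
DDDDDD: m=5.1614, payoff=26.0886, prob=0.000373
UDDDDD: m=7.9829, payoff=23.2671, prob=0.001017
DUDDDD: m=7.9829, payoff=23.2671, prob=0.001017
UUDDDD: m=12.3469, payoff=18.9031, prob=0.002774
DDUDDD: m=7.9829, payoff=23.2671, prob=0.001017
UDUDDD: m=12.3469, payoff=18.9031, prob=0.002774
DUUDDD: m=12.3469, payoff=18.9031, prob=0.002774
UUUDDD: m=19.0966, payoff=12.1534, prob=0.007566
DDDUDD: m=7.9829, payoff=23.2671, prob=0.001017
UDDUDD: m=12.3469, payoff=18.9031, prob=0.002774
DUDUDD: m=12.3469, payoff=18.9031, prob=0.002774
UUDUDD: m=19.0966, payoff=12.1534, prob=0.007566
DDUUDD: m=12.3469, payoff=18.9031, prob=0.002774
UDUUDD: m=19.0966, payoff=12.1534, prob=0.007566
DUUUDD: m=19.0966, payoff=12.1534, prob=0.007566
UUUUDD: m=29.5361, payoff=1.7139, prob=0.020633
DDDDUD: m=7.9829, payoff=23.2671, prob=0.001017
UDDDUD: m=12.3469, payoff=18.9031, prob=0.002774
DUDDUD: m=12.3469, payoff=18.9031, prob=0.002774
UUDDUD: m=19.0966, payoff=12.1534, prob=0.007566
DDUDUD: m=12.3469, payoff=18.9031, prob=0.002774
UDUDUD: m=19.0966, payoff=12.1534, prob=0.007566
DUUDUD: m=19.0966, payoff=12.1534, prob=0.007566
UUUDUD: m=29.5361, payoff=1.7139, prob=0.020633
DDDUUD: m=12.2344, payoff=19.0156, prob=0.002774
UDDUUD: m=18.9225, payoff=12.3275, prob=0.007566
DUDUUD: m=18.9225, payoff=12.3275, prob=0.007566
UUDUUD: m=29.2668, payoff=1.9832, prob=0.020633
DDUUUD: m=16.3125, payoff=14.9375, prob=0.007566
UDUUUD: m=25.2300, payoff=6.0200, prob=0.020633
DUUUUD: m=21.7500, payoff=9.5000, prob=0.020633
UUUUUD: m=33.6400, payoff=0.0000, prob=0.056272
DDDDDU: m=6.8818, payoff=24.3682, prob=0.001017
UDDDDU: m=10.6439, payoff=20.6061, prob=0.002774
DUDDDU: m=10.6439, payoff=20.6061, prob=0.002774
UUDDDU: m=16.4626, payoff=14.7874, prob=0.007566
DDUDDU: m=10.6439, payoff=20.6061, prob=0.002774
UDUDDU: m=16.4626, payoff=14.7874, prob=0.007566
DUUDDU: m=16.4626, payoff=14.7874, prob=0.007566
UUUDDU: m=25.4621, payoff=5.7879, prob=0.020633
DDDUDU: m=10.6439, payoff=20.6061, prob=0.002774
UDDUDU: m=16.4626, payoff=14.7874, prob=0.007566
DUDUDU: m=16.4626, payoff=14.7874, prob=0.007566
UUDUDU: m=25.4621, payoff=5.7879, prob=0.020633
DDUUDU: m=16.3125, payoff=14.9375, prob=0.007566
UDUUDU: m=25.2300, payoff=6.0200, prob=0.020633
DUUUDU: m=21.7500, payoff=9.5000, prob=0.020633
UUUUDU: m=33.6400, payoff=0.0000, prob=0.056272
DDDDUU: m=9.1758, payoff=22.0742, prob=0.002774
UDDDUU: m=14.1919, payoff=17.0581, prob=0.007566
DUDDUU: m=14.1919, payoff=17.0581, prob=0.007566
UUDDUU: m=21.9501, payoff=9.2999, prob=0.020633
DDUDUU: m=14.1919, payoff=17.0581, prob=0.007566
UDUDUU: m=21.9501, payoff=9.2999, prob=0.020633
DUUDUU: m=21.7500, payoff=9.5000, prob=0.020633
UUUDUU: m=33.6400, payoff=0.0000, prob=0.056272
DDDUUU: m=12.2344, payoff=19.0156, prob=0.007566
UDDUUU: m=18.9225, payoff=12.3275, prob=0.020633
DUDUUU: m=18.9225, payoff=12.3275, prob=0.020633
UUDUUU: m=29.2668, payoff=1.9832, prob=0.056272
DDUUUU: m=16.3125, payoff=14.9375, prob=0.020633
UDUUUU: m=25.2300, payoff=6.0200, prob=0.056272
DUUUUU: m=21.7500, payoff=9.5000, prob=0.056272
UUUUUU: m=33.6400, payoff=0.0000, prob=0.153470
Price = Σ prob·payoff / R^6 = 6.486595 / 1.340096 = 4.8404

price = 4.8404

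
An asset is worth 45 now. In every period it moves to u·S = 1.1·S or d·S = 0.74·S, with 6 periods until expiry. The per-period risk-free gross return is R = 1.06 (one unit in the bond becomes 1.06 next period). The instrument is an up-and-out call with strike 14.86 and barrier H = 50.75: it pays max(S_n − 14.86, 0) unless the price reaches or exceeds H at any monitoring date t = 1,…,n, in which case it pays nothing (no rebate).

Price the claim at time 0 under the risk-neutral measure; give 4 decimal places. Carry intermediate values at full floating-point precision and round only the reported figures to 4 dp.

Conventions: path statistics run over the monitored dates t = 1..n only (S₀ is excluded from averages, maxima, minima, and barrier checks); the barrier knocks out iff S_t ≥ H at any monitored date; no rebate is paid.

price = 1.1416

No-arbitrage gives p* = (R−d)/(u−d) = 0.8889: enumerate every path, weight its payoff by its p*-probability, and discount by R^6.
Enumerate all 2^6 = 64 price paths (U = up ×1.1, D = down ×0.74); each path with k up-moves has probability p*^k·(1−p*)^(6−k).
DDDDDD: M=33.3000, payoff=0.0000, prob=0.000002
UDDDDD: M=49.5000, payoff=0.0000, prob=0.000015
DUDDDD: M=36.6300, payoff=0.0000, prob=0.000015
UUDDDD: M=54.4500, payoff=0.0000, prob=0.000120
DDUDDD: M=33.3000, payoff=0.0000, prob=0.000015
UDUDDD: M=49.5000, payoff=1.4677, prob=0.000120
DUUDDD: M=40.2930, payoff=1.4677, prob=0.000120
UUUDDD: M=59.8950, payoff=0.0000, prob=0.000963
DDDUDD: M=33.3000, payoff=0.0000, prob=0.000015
UDDUDD: M=49.5000, payoff=1.4677, prob=0.000120
DUDUDD: M=36.6300, payoff=1.4677, prob=0.000120
UUDUDD: M=54.4500, payoff=0.0000, prob=0.000963
DDUUDD: M=33.3000, payoff=1.4677, prob=0.000120
UDUUDD: M=49.5000, payoff=9.4109, prob=0.000963
DUUUDD: M=44.3223, payoff=9.4109, prob=0.000963
UUUUDD: M=65.8845, payoff=0.0000, prob=0.007707
DDDDUD: M=33.3000, payoff=0.0000, prob=0.000015
UDDDUD: M=49.5000, payoff=1.4677, prob=0.000120
DUDDUD: M=36.6300, payoff=1.4677, prob=0.000120
UUDDUD: M=54.4500, payoff=0.0000, prob=0.000963
DDUDUD: M=33.3000, payoff=1.4677, prob=0.000120
UDUDUD: M=49.5000, payoff=9.4109, prob=0.000963
DUUDUD: M=40.2930, payoff=9.4109, prob=0.000963
UUUDUD: M=59.8950, payoff=0.0000, prob=0.007707
DDDUUD: M=33.3000, payoff=1.4677, prob=0.000120
UDDUUD: M=49.5000, payoff=9.4109, prob=0.000963
DUDUUD: M=36.6300, payoff=9.4109, prob=0.000963
UUDUUD: M=54.4500, payoff=0.0000, prob=0.007707
DDUUUD: M=33.3000, payoff=9.4109, prob=0.000963
UDUUUD: M=49.5000, payoff=21.2184, prob=0.007707
DUUUUD: M=48.7545, payoff=21.2184, prob=0.007707
UUUUUD: M=72.4729, payoff=0.0000, prob=0.061659
DDDDDU: M=33.3000, payoff=0.0000, prob=0.000015
UDDDDU: M=49.5000, payoff=1.4677, prob=0.000120
DUDDDU: M=36.6300, payoff=1.4677, prob=0.000120
UUDDDU: M=54.4500, payoff=0.0000, prob=0.000963
DDUDDU: M=33.3000, payoff=1.4677, prob=0.000120
UDUDDU: M=49.5000, payoff=9.4109, prob=0.000963
DUUDDU: M=40.2930, payoff=9.4109, prob=0.000963
UUUDDU: M=59.8950, payoff=0.0000, prob=0.007707
DDDUDU: M=33.3000, payoff=1.4677, prob=0.000120
UDDUDU: M=49.5000, payoff=9.4109, prob=0.000963
DUDUDU: M=36.6300, payoff=9.4109, prob=0.000963
UUDUDU: M=54.4500, payoff=0.0000, prob=0.007707
DDUUDU: M=33.3000, payoff=9.4109, prob=0.000963
UDUUDU: M=49.5000, payoff=21.2184, prob=0.007707
DUUUDU: M=44.3223, payoff=21.2184, prob=0.007707
UUUUDU: M=65.8845, payoff=0.0000, prob=0.061659
DDDDUU: M=33.3000, payoff=1.4677, prob=0.000120
UDDDUU: M=49.5000, payoff=9.4109, prob=0.000963
DUDDUU: M=36.6300, payoff=9.4109, prob=0.000963
UUDDUU: M=54.4500, payoff=0.0000, prob=0.007707
DDUDUU: M=33.3000, payoff=9.4109, prob=0.000963
UDUDUU: M=49.5000, payoff=21.2184, prob=0.007707
DUUDUU: M=40.2930, payoff=21.2184, prob=0.007707
UUUDUU: M=59.8950, payoff=0.0000, prob=0.061659
DDDUUU: M=33.3000, payoff=9.4109, prob=0.000963
UDDUUU: M=49.5000, payoff=21.2184, prob=0.007707
DUDUUU: M=36.6300, payoff=21.2184, prob=0.007707
UUDUUU: M=54.4500, payoff=0.0000, prob=0.061659
DDUUUU: M=36.0784, payoff=21.2184, prob=0.007707
UDUUUU: M=53.6300, payoff=0.0000, prob=0.061659
DUUUUU: M=53.6300, payoff=0.0000, prob=0.061659
UUUUUU: M=79.7202, payoff=0.0000, prob=0.493270
Price = Σ prob·payoff / R^6 = 1.619375 / 1.418519 = 1.1416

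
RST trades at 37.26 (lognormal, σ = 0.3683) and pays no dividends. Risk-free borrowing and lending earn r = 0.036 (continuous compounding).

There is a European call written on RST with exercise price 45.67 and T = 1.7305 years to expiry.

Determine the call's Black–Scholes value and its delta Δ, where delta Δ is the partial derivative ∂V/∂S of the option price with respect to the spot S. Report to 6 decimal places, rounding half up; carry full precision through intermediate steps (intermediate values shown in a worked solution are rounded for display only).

σ√T = 0.3683·√1.7305 = 0.484493
d₁ = (ln(S/K) + (r+σ²/2)T) / (σ√T) = (ln(37.26/45.67) + (0.036+0.3683²/2)·1.7305) / 0.484493 = (-0.203521 + 0.179665) / 0.484493 = -0.049240
d₂ = d₁ − σ√T = -0.049240 − 0.484493 = -0.533733
e^{−rT} = 0.939603
N(d₁) = 0.480364,  N(d₂) = 0.296763
Call price V = S·N(d₁) − K·e^{−rT}·N(d₂) = 17.898361 − 12.734597 = 5.163764
Δ = N(d₁) = 0.480364

price = 5.163764
Δ = 0.480364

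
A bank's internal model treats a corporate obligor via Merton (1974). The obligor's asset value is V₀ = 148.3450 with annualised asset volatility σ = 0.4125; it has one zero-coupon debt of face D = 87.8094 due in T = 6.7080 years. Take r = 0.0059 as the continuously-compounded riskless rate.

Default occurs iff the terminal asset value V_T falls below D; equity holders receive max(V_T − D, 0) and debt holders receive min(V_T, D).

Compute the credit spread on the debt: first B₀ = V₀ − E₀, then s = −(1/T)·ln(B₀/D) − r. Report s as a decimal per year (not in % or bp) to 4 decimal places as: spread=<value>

spread=0.0427

Equity is a call on the firm's assets struck at D = 87.8094:
d₁ = [ln(V₀/D) + (r + σ²/2)T] / (σ√T)
   = [ln(148.3450/87.8094) + (0.0059 + 0.5·0.4125²)·6.7080] / (0.4125·√6.7080)
   = [0.524372 + 0.610281] / 1.068367 = 1.062045
d₂ = d₁ − σ√T = 1.062045 − 1.068367 = -0.006323
N(d₁) = 0.855892,  N(d₂) = 0.497478,  e^(−rT) = 0.961196
E₀ = V₀·N(d₁) − D·e^(−rT)·N(d₂)
   = 148.3450·0.855892 − 87.8094·0.961196·0.497478 = 84.979214
B₀ = V₀ − E₀ = 148.3450 − 84.979214 = 63.365786
spread = −(1/T)·ln(B₀/D) − r = −(1/6.7080)·ln(63.365786/87.8094) − 0.0059 = 0.04273514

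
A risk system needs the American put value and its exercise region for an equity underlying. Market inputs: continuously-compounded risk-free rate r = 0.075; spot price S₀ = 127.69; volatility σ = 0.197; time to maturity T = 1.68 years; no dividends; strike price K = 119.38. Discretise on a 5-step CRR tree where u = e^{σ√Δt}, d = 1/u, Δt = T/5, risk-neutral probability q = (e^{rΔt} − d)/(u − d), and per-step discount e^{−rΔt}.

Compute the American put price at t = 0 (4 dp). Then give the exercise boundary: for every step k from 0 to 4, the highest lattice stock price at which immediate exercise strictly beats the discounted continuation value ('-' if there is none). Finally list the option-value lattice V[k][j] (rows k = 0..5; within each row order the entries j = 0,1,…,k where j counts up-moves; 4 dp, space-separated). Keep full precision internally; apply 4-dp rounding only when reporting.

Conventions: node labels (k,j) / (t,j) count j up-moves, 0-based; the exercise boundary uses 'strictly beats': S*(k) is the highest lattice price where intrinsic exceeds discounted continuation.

price = 4.8892
boundary = - - 101.6181 90.6521 101.6181
tree:
4.8892
9.4769 1.8215
17.7619 3.9653 0.3678
28.7279 8.4870 0.9044 0.0000
38.5105 17.7619 2.2241 0.0000 0.0000
47.2374 28.7279 5.4695 0.0000 0.0000 0.0000

Δt=0.33600, u=1.12097, d=0.89209, q=0.58298, disc=e^(-rΔt)=0.97511
k=5 terminal: V=max(K-S,0) → 47.2374 28.7279 5.4695 0.0000 0.0000 0.0000
k=4: j=0 S=80.8695 intr=38.5105 cont=35.5397 V=38.5105[EX]; j=1 S=101.6181 intr=17.7619 cont=14.7911 V=17.7619[EX]; j=2 S=127.6900 intr=0.0000 cont=2.2241 V=2.2241[hold]; j=3 S=160.4512 intr=0.0000 cont=0.0000 V=0.0000[hold]; j=4 S=201.6178 intr=0.0000 cont=0.0000 V=0.0000[hold]  S*(4)=101.6181
k=3: j=0 S=90.6521 intr=28.7279 cont=25.7571 V=28.7279[EX]; j=1 S=113.9105 intr=5.4695 cont=8.4870 V=8.4870[hold]; j=2 S=143.1363 intr=0.0000 cont=0.9044 V=0.9044[hold]; j=3 S=179.8605 intr=0.0000 cont=0.0000 V=0.0000[hold]  S*(3)=90.6521
k=2: j=0 S=101.6181 intr=17.7619 cont=16.5066 V=17.7619[EX]; j=1 S=127.6900 intr=0.0000 cont=3.9653 V=3.9653[hold]; j=2 S=160.4512 intr=0.0000 cont=0.3678 V=0.3678[hold]  S*(2)=101.6181
k=1: j=0 S=113.9105 intr=5.4695 cont=9.4769 V=9.4769[hold]; j=1 S=143.1363 intr=0.0000 cont=1.8215 V=1.8215[hold]  S*(1)=-
k=0: j=0 S=127.6900 intr=0.0000 cont=4.8892 V=4.8892[hold]  S*(0)=-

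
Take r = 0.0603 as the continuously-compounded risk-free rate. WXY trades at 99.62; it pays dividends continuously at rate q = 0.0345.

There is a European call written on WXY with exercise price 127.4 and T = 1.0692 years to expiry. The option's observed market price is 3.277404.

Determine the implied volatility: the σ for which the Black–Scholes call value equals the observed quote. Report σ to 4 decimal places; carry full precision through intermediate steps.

At σ = 0.2571 the Black–Scholes value reproduces the quote:
σ√T = 0.2571·√1.0692 = 0.265847
d₁ = (ln(S/K) + (r−q+σ²/2)T) / (σ√T) = (ln(99.62/127.4) + (0.0603−0.0345+0.2571²/2)·1.0692) / 0.265847 = (-0.245969 + 0.062923) / 0.265847 = -0.688540
d₂ = d₁ − σ√T = -0.688540 − 0.265847 = -0.954387
e^{−rT} = 0.937562
e^{−qT} = 0.963785
N(d₁) = 0.245556,  N(d₂) = 0.169944
V = S·e^{−qT}·N(d₁) − K·e^{−rT}·N(d₂) = 23.576422 − 20.299018 = 3.277404 (the observed quote) — the price is monotone increasing in volatility, hence this σ is the only solution

sigma = 0.2571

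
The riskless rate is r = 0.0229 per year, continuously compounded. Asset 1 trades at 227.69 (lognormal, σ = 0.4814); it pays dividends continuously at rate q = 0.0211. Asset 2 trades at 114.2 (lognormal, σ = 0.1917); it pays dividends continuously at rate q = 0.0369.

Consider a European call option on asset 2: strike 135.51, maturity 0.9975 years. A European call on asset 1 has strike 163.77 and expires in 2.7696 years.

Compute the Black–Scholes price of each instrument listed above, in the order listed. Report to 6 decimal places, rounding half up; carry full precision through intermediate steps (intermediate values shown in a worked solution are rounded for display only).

price(asset 2 call K=135.51) = 2.045954
price(asset 1 call K=163.77) = 92.492122

[asset 2 call K=135.51]
σ√T = 0.1917·√0.9975 = 0.191460
d₁ = (ln(S/K) + (r−q+σ²/2)T) / (σ√T) = (ln(114.2/135.51) + (0.0229−0.0369+0.1917²/2)·0.9975) / 0.191460 = (-0.171094 + 0.004364) / 0.191460 = -0.870837
d₂ = d₁ − σ√T = -0.870837 − 0.191460 = -1.062297
e^{−rT} = 0.977416
e^{−qT} = 0.963861
N(d₁) = 0.191922,  N(d₂) = 0.144050
price = S·e^{−qT}·N(d₁) − K·e^{−rT}·N(d₂) = 21.125382 − 19.079428 = 2.045954
[asset 1 call K=163.77]
σ√T = 0.4814·√2.7696 = 0.801151
d₁ = (ln(S/K) + (r−q+σ²/2)T) / (σ√T) = (ln(227.69/163.77) + (0.0229−0.0211+0.4814²/2)·2.7696) / 0.801151 = (0.329522 + 0.325907) / 0.801151 = 0.818109
d₂ = d₁ − σ√T = 0.818109 − 0.801151 = 0.016957
e^{−rT} = 0.938546
e^{−qT} = 0.943236
N(d₁) = 0.793353,  N(d₂) = 0.506765
price = S·e^{−qT}·N(d₁) − K·e^{−rT}·N(d₂) = 170.384706 − 77.892585 = 92.492122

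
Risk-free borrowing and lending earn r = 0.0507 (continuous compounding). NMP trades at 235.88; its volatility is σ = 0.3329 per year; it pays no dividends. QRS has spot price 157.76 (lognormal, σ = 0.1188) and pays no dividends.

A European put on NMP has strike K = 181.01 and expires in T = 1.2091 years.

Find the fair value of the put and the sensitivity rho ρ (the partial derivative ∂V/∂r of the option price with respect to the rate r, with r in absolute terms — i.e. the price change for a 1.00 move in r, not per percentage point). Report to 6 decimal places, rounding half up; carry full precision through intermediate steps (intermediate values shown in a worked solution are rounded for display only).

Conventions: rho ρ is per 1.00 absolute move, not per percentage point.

σ√T = 0.3329·√1.2091 = 0.366054
d₁ = (ln(S/K) + (r+σ²/2)T) / (σ√T) = (ln(235.88/181.01) + (0.0507+0.3329²/2)·1.2091) / 0.366054 = (0.264771 + 0.128299) / 0.366054 = 1.073804
d₂ = d₁ − σ√T = 1.073804 − 0.366054 = 0.707750
e^{−rT} = 0.940540
N(−d₁) = 0.141455,  N(−d₂) = 0.239550
Put price V = K·e^{−rT}·N(−d₂) − S·N(−d₁) = 40.782732 − 33.366475 = 7.416257
ρ = −K·T·e^{−rT}·N(−d₂) = -49.310401

price = 7.416257
ρ = -49.310401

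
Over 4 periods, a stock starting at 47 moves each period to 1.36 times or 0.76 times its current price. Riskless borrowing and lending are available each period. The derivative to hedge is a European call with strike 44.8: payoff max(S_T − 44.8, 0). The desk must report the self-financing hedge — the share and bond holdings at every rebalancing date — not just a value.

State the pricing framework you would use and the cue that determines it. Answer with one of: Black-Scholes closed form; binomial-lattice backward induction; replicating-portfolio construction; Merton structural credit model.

Key observation: a price alone would not answer the question — the per-node share/bond construction on the spot-47, 1.36/0.76 tree is required, and only the replicating-portfolio method yields it.

framework: replicating-portfolio construction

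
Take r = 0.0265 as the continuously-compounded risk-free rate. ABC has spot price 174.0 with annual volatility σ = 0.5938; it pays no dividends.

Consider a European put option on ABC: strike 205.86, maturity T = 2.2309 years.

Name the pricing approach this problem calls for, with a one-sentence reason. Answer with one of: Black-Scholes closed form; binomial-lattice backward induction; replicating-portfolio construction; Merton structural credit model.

framework: Black-Scholes closed form

Key observation: a European claim on ABC (strike 205.86) — a lognormal (GBM) underlying with constant rate and volatility — has an exact closed-form value; no lattice or capital structure is involved.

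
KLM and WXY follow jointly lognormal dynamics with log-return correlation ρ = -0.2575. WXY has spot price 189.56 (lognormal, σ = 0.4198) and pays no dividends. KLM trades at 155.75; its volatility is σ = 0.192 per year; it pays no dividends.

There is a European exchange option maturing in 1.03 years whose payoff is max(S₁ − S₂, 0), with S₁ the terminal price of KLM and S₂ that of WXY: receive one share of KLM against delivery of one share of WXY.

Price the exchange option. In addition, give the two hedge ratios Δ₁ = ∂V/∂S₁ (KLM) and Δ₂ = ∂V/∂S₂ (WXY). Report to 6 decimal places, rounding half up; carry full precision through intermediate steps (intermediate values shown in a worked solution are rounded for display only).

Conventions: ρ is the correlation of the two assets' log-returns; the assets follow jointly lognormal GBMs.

exchange price = 20.457854
Δ1 = 0.449242
Δ2 = -0.261192

σ_eff = √(σ₁² + σ₂² − 2ρσ₁σ₂) = √(0.192² + 0.4198² − 2·-0.2575·0.192·0.4198) = 0.504585
d₁ = (ln(S₁/S₂) + (q₂ − q₁ + σ_eff²/2)T) / (σ_eff√T) = (ln(155.75/189.56) + (0.0 − 0.0 + 0.127303)·1.03) / 0.512098 = -0.127576
d₂ = d₁ − σ_eff√T = -0.127576 − 0.512098 = -0.639674
N(d₁) = 0.449242,  N(d₂) = 0.261192
V = S₁·e^{−q₁T}·N(d₁) − S₂·e^{−q₂T}·N(d₂) = 69.969477 − 49.511623 = 20.457854
Key observation: pricing in WXY-units makes this a unit-strike call on the ratio S₁/S₂ — the risk-free rate cancels and cannot affect the value.
Δ₁ = e^{−q₁T}·N(d₁) = 0.449242;  Δ₂ = −e^{−q₂T}·N(d₂) = -0.261192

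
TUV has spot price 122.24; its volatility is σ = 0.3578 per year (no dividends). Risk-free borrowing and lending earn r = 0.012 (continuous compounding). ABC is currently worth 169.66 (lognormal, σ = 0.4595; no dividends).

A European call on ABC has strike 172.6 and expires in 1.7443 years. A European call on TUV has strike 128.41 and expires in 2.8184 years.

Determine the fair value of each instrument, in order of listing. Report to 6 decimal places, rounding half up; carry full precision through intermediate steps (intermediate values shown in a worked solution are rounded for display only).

[ABC call K=172.6]
σ√T = 0.4595·√1.7443 = 0.606871
d₁ = (ln(S/K) + (r+σ²/2)T) / (σ√T) = (ln(169.66/172.6) + (0.012+0.4595²/2)·1.7443) / 0.606871 = (-0.017180 + 0.205078) / 0.606871 = 0.309617
d₂ = d₁ − σ√T = 0.309617 − 0.606871 = -0.297254
e^{−rT} = 0.979286
N(d₁) = 0.621574,  N(d₂) = 0.383136
price = S·N(d₁) − K·e^{−rT}·N(d₂) = 105.456201 − 64.759519 = 40.696682
[TUV call K=128.41]
σ√T = 0.3578·√2.8184 = 0.600678
d₁ = (ln(S/K) + (r+σ²/2)T) / (σ√T) = (ln(122.24/128.41) + (0.012+0.3578²/2)·2.8184) / 0.600678 = (-0.049242 + 0.214228) / 0.600678 = 0.274666
d₂ = d₁ − σ√T = 0.274666 − 0.600678 = -0.326012
e^{−rT} = 0.966745
N(d₁) = 0.608214,  N(d₂) = 0.372208
price = S·N(d₁) − K·e^{−rT}·N(d₂) = 74.348029 − 46.205748 = 28.142281

price(ABC call K=172.6) = 40.696682
price(TUV call K=128.41) = 28.142281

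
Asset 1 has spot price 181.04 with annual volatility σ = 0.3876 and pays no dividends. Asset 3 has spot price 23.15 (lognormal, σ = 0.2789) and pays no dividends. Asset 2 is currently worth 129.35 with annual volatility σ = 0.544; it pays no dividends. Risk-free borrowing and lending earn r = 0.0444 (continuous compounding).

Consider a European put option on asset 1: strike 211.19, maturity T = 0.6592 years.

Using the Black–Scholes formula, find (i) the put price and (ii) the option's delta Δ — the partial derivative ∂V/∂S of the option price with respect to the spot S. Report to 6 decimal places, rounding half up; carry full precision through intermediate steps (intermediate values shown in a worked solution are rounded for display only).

price = 38.023031
Δ = -0.594499

σ√T = 0.3876·√0.6592 = 0.314697
d₁ = (ln(S/K) + (r+σ²/2)T) / (σ√T) = (ln(181.04/211.19) + (0.0444+0.3876²/2)·0.6592) / 0.314697 = (-0.154040 + 0.078786) / 0.314697 = -0.239134
d₂ = d₁ − σ√T = -0.239134 − 0.314697 = -0.553831
e^{−rT} = 0.971156
N(−d₁) = 0.594499,  N(−d₂) = 0.710153
Put price V = K·e^{−rT}·N(−d₂) − S·N(−d₁) = 145.651151 − 107.628120 = 38.023031
Δ = −N(−d₁) = -0.594499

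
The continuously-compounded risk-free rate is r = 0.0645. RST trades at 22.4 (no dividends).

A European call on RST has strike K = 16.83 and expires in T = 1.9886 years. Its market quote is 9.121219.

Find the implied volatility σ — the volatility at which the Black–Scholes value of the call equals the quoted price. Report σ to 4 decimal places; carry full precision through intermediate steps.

sigma = 0.4226

At σ = 0.4226 the Black–Scholes value reproduces the quote:
σ√T = 0.4226·√1.9886 = 0.595941
d₁ = (ln(S/K) + (r+σ²/2)T) / (σ√T) = (ln(22.4/16.83) + (0.0645+0.4226²/2)·1.9886) / 0.595941 = (0.285898 + 0.305837) / 0.595941 = 0.992943
d₂ = d₁ − σ√T = 0.992943 − 0.595941 = 0.397002
e^{−rT} = 0.879621
N(d₁) = 0.839631,  N(d₂) = 0.654317
V = S·N(d₁) − K·e^{−rT}·N(d₂) = 18.807738 − 9.686519 = 9.121219 (equal to the quote); since ∂V/∂σ > 0 for all σ, the implied volatility is unique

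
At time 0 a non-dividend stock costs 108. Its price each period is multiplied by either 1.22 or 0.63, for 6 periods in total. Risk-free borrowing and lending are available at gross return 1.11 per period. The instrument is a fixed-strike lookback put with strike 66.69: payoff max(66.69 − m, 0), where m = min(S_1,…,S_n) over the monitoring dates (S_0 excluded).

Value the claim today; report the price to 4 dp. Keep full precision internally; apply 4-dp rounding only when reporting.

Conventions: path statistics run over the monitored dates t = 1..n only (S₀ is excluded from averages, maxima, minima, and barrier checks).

price = 1.7091

Set p* = 0.8136 (from d < R < u); the path-dependent value is the discounted p*-expectation over all price paths.
Enumerate all 2^6 = 64 price paths (U = up ×1.22, D = down ×0.63); each path with k up-moves has probability p*^k·(1−p*)^(6−k).
DDDDDD: m=6.7525, payoff=59.9375, prob=0.000042
UDDDDD: m=13.0763, payoff=53.6137, prob=0.000183
DUDDDD: m=13.0763, payoff=53.6137, prob=0.000183
UUDDDD: m=25.3224, payoff=41.3676, prob=0.000800
DDUDDD: m=13.0763, payoff=53.6137, prob=0.000183
UDUDDD: m=25.3224, payoff=41.3676, prob=0.000800
DUUDDD: m=25.3224, payoff=41.3676, prob=0.000800
UUUDDD: m=49.0371, payoff=17.6529, prob=0.003490
DDDUDD: m=13.0763, payoff=53.6137, prob=0.000183
UDDUDD: m=25.3224, payoff=41.3676, prob=0.000800
DUDUDD: m=25.3224, payoff=41.3676, prob=0.000800
UUDUDD: m=49.0371, payoff=17.6529, prob=0.003490
DDUUDD: m=25.3224, payoff=41.3676, prob=0.000800
UDUUDD: m=49.0371, payoff=17.6529, prob=0.003490
DUUUDD: m=49.0371, payoff=17.6529, prob=0.003490
UUUUDD: m=94.9608, payoff=0.0000, prob=0.015228
DDDDUD: m=13.0763, payoff=53.6137, prob=0.000183
UDDDUD: m=25.3224, payoff=41.3676, prob=0.000800
DUDDUD: m=25.3224, payoff=41.3676, prob=0.000800
UUDDUD: m=49.0371, payoff=17.6529, prob=0.003490
DDUDUD: m=25.3224, payoff=41.3676, prob=0.000800
UDUDUD: m=49.0371, payoff=17.6529, prob=0.003490
DUUDUD: m=49.0371, payoff=17.6529, prob=0.003490
UUUDUD: m=94.9608, payoff=0.0000, prob=0.015228
DDDUUD: m=25.3224, payoff=41.3676, prob=0.000800
UDDUUD: m=49.0371, payoff=17.6529, prob=0.003490
DUDUUD: m=49.0371, payoff=17.6529, prob=0.003490
UUDUUD: m=94.9608, payoff=0.0000, prob=0.015228
DDUUUD: m=42.8652, payoff=23.8248, prob=0.003490
UDUUUD: m=83.0088, payoff=0.0000, prob=0.015228
DUUUUD: m=68.0400, payoff=0.0000, prob=0.015228
UUUUUD: m=131.7600, payoff=0.0000, prob=0.066449
DDDDDU: m=10.7183, payoff=55.9717, prob=0.000183
UDDDDU: m=20.7561, payoff=45.9339, prob=0.000800
DUDDDU: m=20.7561, payoff=45.9339, prob=0.000800
UUDDDU: m=40.1944, payoff=26.4956, prob=0.003490
DDUDDU: m=20.7561, payoff=45.9339, prob=0.000800
UDUDDU: m=40.1944, payoff=26.4956, prob=0.003490
DUUDDU: m=40.1944, payoff=26.4956, prob=0.003490
UUUDDU: m=77.8367, payoff=0.0000, prob=0.015228
DDDUDU: m=20.7561, payoff=45.9339, prob=0.000800
UDDUDU: m=40.1944, payoff=26.4956, prob=0.003490
DUDUDU: m=40.1944, payoff=26.4956, prob=0.003490
UUDUDU: m=77.8367, payoff=0.0000, prob=0.015228
DDUUDU: m=40.1944, payoff=26.4956, prob=0.003490
UDUUDU: m=77.8367, payoff=0.0000, prob=0.015228
DUUUDU: m=68.0400, payoff=0.0000, prob=0.015228
UUUUDU: m=131.7600, payoff=0.0000, prob=0.066449
DDDDUU: m=17.0132, payoff=49.6768, prob=0.000800
UDDDUU: m=32.9462, payoff=33.7438, prob=0.003490
DUDDUU: m=32.9462, payoff=33.7438, prob=0.003490
UUDDUU: m=63.8006, payoff=2.8894, prob=0.015228
DDUDUU: m=32.9462, payoff=33.7438, prob=0.003490
UDUDUU: m=63.8006, payoff=2.8894, prob=0.015228
DUUDUU: m=63.8006, payoff=2.8894, prob=0.015228
UUUDUU: m=123.5503, payoff=0.0000, prob=0.066449
DDDUUU: m=27.0051, payoff=39.6849, prob=0.003490
UDDUUU: m=52.2955, payoff=14.3945, prob=0.015228
DUDUUU: m=52.2955, payoff=14.3945, prob=0.015228
UUDUUU: m=101.2707, payoff=0.0000, prob=0.066449
DDUUUU: m=42.8652, payoff=23.8248, prob=0.015228
UDUUUU: m=83.0088, payoff=0.0000, prob=0.066449
DUUUUU: m=68.0400, payoff=0.0000, prob=0.066449
UUUUUU: m=131.7600, payoff=0.0000, prob=0.289958
Price = Σ prob·payoff / R^6 = 3.196694 / 1.870415 = 1.7091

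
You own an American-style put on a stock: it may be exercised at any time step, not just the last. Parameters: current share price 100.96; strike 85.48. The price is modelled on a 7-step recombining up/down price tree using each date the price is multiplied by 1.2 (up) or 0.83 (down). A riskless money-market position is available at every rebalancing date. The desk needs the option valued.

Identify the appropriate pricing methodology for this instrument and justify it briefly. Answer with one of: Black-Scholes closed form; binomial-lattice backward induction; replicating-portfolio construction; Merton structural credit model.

Key observation: the exercise right at every one of the 7 steps is what matters: each node needs max(85.48 − S, continuation), which only the stepwise tree valuation starting from spot 100.96 delivers.

framework: binomial-lattice backward induction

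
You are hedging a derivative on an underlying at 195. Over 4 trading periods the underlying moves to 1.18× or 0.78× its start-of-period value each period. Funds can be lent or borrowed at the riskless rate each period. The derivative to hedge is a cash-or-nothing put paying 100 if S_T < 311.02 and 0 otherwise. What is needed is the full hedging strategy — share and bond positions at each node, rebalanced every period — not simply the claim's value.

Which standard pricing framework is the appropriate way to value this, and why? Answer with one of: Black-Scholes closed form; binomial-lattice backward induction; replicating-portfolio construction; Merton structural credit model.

Key observation: the mandate to exhibit the hedge at every date and state singles out the replicating-portfolio construction on the 4-period tree with factors 1.18 and 0.78 from 195.

framework: replicating-portfolio construction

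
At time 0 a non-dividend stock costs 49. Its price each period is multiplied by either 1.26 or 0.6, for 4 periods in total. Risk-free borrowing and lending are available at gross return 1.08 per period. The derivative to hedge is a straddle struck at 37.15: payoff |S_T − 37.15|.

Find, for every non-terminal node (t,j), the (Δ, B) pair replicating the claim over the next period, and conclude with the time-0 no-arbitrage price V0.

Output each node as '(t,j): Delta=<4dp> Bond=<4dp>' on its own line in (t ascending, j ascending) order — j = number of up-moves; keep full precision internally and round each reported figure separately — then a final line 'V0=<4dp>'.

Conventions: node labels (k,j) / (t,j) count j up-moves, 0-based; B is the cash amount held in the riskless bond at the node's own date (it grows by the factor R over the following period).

No-arbitrage ⇒ martingale measure with p* = (R−d)/(u−d) = 0.7273.
Expiry values: V(4,0)=30.7996, V(4,1)=23.8142, V(4,2)=9.1447, V(4,3)=21.6611, V(4,4)=86.3532
Node (3,0) S=10.5840: V=(p*·23.8142+(1−p*)·30.7996)/1.08=23.8141; Δ=(23.8142−30.7996)/(13.3358−6.3504)=-1.0000; B=V−Δ·S=34.3981
Node (3,1) S=22.2264: V=(p*·9.1447+(1−p*)·23.8142)/1.08=12.1717; Δ=(9.1447−23.8142)/(28.0053−13.3358)=-1.0000; B=V−Δ·S=34.3981
Node (3,2) S=46.6754: V=(p*·21.6611+(1−p*)·9.1447)/1.08=16.8958; Δ=(21.6611−9.1447)/(58.8111−28.0053)=0.4063; B=V−Δ·S=-2.0683
Node (3,3) S=98.0184: V=(p*·86.3532+(1−p*)·21.6611)/1.08=63.6203; Δ=(86.3532−21.6611)/(123.5032−58.8111)=1.0000; B=V−Δ·S=-34.3981
Node (2,0) S=17.6400: V=(p*·12.1717+(1−p*)·23.8141)/1.08=14.2101; Δ=(12.1717−23.8141)/(22.2264−10.5840)=-1.0000; B=V−Δ·S=31.8501
Node (2,1) S=37.0440: V=(p*·16.8958+(1−p*)·12.1717)/1.08=14.4513; Δ=(16.8958−12.1717)/(46.6754−22.2264)=0.1932; B=V−Δ·S=7.2936
Node (2,2) S=77.7924: V=(p*·63.6203+(1−p*)·16.8958)/1.08=47.1086; Δ=(63.6203−16.8958)/(98.0184−46.6754)=0.9100; B=V−Δ·S=-23.6860
Node (1,0) S=29.4000: V=(p*·14.4513+(1−p*)·14.2101)/1.08=13.3200; Δ=(14.4513−14.2101)/(37.0440−17.6400)=0.0124; B=V−Δ·S=12.9545
Node (1,1) S=61.7400: V=(p*·47.1086+(1−p*)·14.4513)/1.08=35.3723; Δ=(47.1086−14.4513)/(77.7924−37.0440)=0.8014; B=V−Δ·S=-14.1084
Node (0,0) S=49.0000: V=(p*·35.3723+(1−p*)·13.3200)/1.08=27.1833; Δ=(35.3723−13.3200)/(61.7400−29.4000)=0.6819; B=V−Δ·S=-6.2292
Sanity check at the root: Δ(0,0)·S0 + B(0,0) reproduces V0 = 27.1833.

(0,0): Delta=0.6819 Bond=-6.2292
(1,0): Delta=0.0124 Bond=12.9545
(1,1): Delta=0.8014 Bond=-14.1084
(2,0): Delta=-1.0000 Bond=31.8501
(2,1): Delta=0.1932 Bond=7.2936
(2,2): Delta=0.9100 Bond=-23.6860
(3,0): Delta=-1.0000 Bond=34.3981
(3,1): Delta=-1.0000 Bond=34.3981
(3,2): Delta=0.4063 Bond=-2.0683
(3,3): Delta=1.0000 Bond=-34.3981
V0=27.1833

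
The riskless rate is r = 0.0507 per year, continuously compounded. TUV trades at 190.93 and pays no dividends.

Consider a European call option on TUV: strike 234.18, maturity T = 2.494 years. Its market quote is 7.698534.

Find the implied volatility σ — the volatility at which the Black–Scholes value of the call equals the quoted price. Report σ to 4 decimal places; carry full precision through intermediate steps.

sigma = 0.1128

At σ = 0.1128 the Black–Scholes value reproduces the quote:
σ√T = 0.1128·√2.494 = 0.178138
d₁ = (ln(S/K) + (r+σ²/2)T) / (σ√T) = (ln(190.93/234.18) + (0.0507+0.1128²/2)·2.494) / 0.178138 = (-0.204183 + 0.142312) / 0.178138 = -0.347319
d₂ = d₁ − σ√T = -0.347319 − 0.178138 = -0.525457
e^{−rT} = 0.881222
N(d₁) = 0.364176,  N(d₂) = 0.299633
V = S·N(d₁) − K·e^{−rT}·N(d₂) = 69.532120 − 61.833585 = 7.698534 (matching the quote); vega is positive throughout, so no other σ reproduces this price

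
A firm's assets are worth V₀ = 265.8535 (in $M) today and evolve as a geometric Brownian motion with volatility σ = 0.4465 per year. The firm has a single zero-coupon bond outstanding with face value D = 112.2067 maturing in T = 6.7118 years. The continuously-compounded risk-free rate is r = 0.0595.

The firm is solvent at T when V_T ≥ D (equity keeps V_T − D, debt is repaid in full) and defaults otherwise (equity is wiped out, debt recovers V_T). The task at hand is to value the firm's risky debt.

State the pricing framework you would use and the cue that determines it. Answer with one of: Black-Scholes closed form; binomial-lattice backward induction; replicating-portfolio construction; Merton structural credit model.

Key observation: the question is about default risk generated by asset-value dynamics against a debt face of 112.2067 — the structural framework prices exactly that.

framework: Merton structural credit model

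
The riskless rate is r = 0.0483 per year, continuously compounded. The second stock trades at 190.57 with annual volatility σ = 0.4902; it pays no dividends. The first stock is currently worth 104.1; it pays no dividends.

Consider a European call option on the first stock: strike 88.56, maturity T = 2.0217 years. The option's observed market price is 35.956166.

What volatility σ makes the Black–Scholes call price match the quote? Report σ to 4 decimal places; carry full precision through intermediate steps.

sigma = 0.4307

At σ = 0.4307 the Black–Scholes value reproduces the quote:
σ√T = 0.4307·√2.0217 = 0.612397
d₁ = (ln(S/K) + (r+σ²/2)T) / (σ√T) = (ln(104.1/88.56) + (0.0483+0.4307²/2)·2.0217) / 0.612397 = (0.161672 + 0.285163) / 0.612397 = 0.729649
d₂ = d₁ − σ√T = 0.729649 − 0.612397 = 0.117252
e^{−rT} = 0.906968
N(d₁) = 0.767198,  N(d₂) = 0.546670
V = S·N(d₁) − K·e^{−rT}·N(d₂) = 79.865270 − 43.909103 = 35.956166 (the observed quote) — the price is monotone increasing in volatility, hence this σ is the only solution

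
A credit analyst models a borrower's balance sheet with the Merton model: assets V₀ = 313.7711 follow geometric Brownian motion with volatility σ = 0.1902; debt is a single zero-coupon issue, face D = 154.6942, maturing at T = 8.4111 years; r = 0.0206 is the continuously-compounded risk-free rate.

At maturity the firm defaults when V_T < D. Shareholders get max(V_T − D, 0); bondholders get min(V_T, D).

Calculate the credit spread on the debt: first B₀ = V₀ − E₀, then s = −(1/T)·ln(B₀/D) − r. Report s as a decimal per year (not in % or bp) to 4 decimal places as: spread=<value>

spread=0.0023

Work the structural quantities from V₀ = 313.7711 against face 154.6942:
d₁ = [ln(V₀/D) + (r + σ²/2)T] / (σ√T)
   = [ln(313.7711/154.6942) + (0.0206 + 0.5·0.1902²)·8.4111] / (0.1902·√8.4111)
   = [0.707213 + 0.325409] / 0.551616 = 1.871995
d₂ = d₁ − σ√T = 1.871995 − 0.551616 = 1.320378
N(d₁) = 0.969396,  N(d₂) = 0.906646,  e^(−rT) = 0.840912
E₀ = V₀·N(d₁) − D·e^(−rT)·N(d₂)
   = 313.7711·0.969396 − 154.6942·0.840912·0.906646 = 186.228314
B₀ = V₀ − E₀ = 313.7711 − 186.228314 = 127.542786
spread = −(1/T)·ln(B₀/D) − r = −(1/8.4111)·ln(127.542786/154.6942) − 0.0206 = 0.00234568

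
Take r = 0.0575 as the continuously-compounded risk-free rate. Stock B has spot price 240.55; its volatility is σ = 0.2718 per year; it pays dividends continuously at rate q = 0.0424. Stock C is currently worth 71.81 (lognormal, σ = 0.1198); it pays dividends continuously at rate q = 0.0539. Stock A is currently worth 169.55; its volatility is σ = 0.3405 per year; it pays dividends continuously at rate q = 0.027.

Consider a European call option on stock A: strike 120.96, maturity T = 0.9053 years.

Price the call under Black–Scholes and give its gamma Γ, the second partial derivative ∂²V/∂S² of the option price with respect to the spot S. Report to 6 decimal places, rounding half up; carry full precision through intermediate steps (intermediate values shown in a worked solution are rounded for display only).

σ√T = 0.3405·√0.9053 = 0.323976
d₁ = (ln(S/K) + (r−q+σ²/2)T) / (σ√T) = (ln(169.55/120.96) + (0.0575−0.027+0.3405²/2)·0.9053) / 0.323976 = (0.337688 + 0.080092) / 0.323976 = 1.289538
d₂ = d₁ − σ√T = 1.289538 − 0.323976 = 0.965562
e^{−rT} = 0.949277
e^{−qT} = 0.975853
N(d₁) = 0.901394,  N(d₂) = 0.832868
Call price V = S·e^{−qT}·N(d₁) − K·e^{−rT}·N(d₂) = 149.141047 − 95.633709 = 53.507338
φ(d₁) = (1/√(2π))·e^{−d₁²/2} = 0.173706
Γ = e^{−qT}·φ(d₁) / (S·σ·√T) = 0.003086

price = 53.507338
Γ = 0.003086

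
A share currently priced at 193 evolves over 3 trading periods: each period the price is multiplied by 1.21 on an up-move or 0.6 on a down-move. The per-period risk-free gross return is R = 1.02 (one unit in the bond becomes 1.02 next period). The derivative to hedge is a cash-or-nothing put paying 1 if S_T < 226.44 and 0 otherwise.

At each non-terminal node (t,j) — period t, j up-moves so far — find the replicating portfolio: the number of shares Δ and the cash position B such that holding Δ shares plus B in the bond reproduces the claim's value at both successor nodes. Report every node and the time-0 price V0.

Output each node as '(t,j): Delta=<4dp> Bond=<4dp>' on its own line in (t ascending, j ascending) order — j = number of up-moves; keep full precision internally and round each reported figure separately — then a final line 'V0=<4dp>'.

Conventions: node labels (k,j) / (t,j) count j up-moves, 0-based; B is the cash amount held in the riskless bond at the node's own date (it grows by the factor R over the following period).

(0,0): Delta=-0.0039 Bond=1.3817
(1,0): Delta=0.0000 Bond=0.9612
(1,1): Delta=-0.0047 Bond=1.6121
(2,0): Delta=0.0000 Bond=0.9804
(2,1): Delta=0.0000 Bond=0.9804
(2,2): Delta=-0.0058 Bond=1.9447
V0=0.6347

The replicating-portfolio and risk-neutral prices coincide; use p* = (1.02−0.6)/(1.21−0.6) = 0.6885 for the latter.
Terminal payoffs: V(3,0)=1.0000, V(3,1)=1.0000, V(3,2)=1.0000, V(3,3)=0.0000
Node (2,0) S=69.4800: V=(p*·1.0000+(1−p*)·1.0000)/1.02=0.9804; Δ=(1.0000−1.0000)/(84.0708−41.6880)=0.0000; B=V−Δ·S=0.9804
Node (2,1) S=140.1180: V=(p*·1.0000+(1−p*)·1.0000)/1.02=0.9804; Δ=(1.0000−1.0000)/(169.5428−84.0708)=0.0000; B=V−Δ·S=0.9804
Node (2,2) S=282.5713: V=(p*·0.0000+(1−p*)·1.0000)/1.02=0.3054; Δ=(0.0000−1.0000)/(341.9113−169.5428)=-0.0058; B=V−Δ·S=1.9447
Node (1,0) S=115.8000: V=(p*·0.9804+(1−p*)·0.9804)/1.02=0.9612; Δ=(0.9804−0.9804)/(140.1180−69.4800)=0.0000; B=V−Δ·S=0.9612
Node (1,1) S=233.5300: V=(p*·0.3054+(1−p*)·0.9804)/1.02=0.5055; Δ=(0.3054−0.9804)/(282.5713−140.1180)=-0.0047; B=V−Δ·S=1.6121
Node (0,0) S=193.0000: V=(p*·0.5055+(1−p*)·0.9612)/1.02=0.6347; Δ=(0.5055−0.9612)/(233.5300−115.8000)=-0.0039; B=V−Δ·S=1.3817
Verification: the root portfolio costs Δ(0,0)·S0 + B(0,0) = 0.6347, matching V0.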